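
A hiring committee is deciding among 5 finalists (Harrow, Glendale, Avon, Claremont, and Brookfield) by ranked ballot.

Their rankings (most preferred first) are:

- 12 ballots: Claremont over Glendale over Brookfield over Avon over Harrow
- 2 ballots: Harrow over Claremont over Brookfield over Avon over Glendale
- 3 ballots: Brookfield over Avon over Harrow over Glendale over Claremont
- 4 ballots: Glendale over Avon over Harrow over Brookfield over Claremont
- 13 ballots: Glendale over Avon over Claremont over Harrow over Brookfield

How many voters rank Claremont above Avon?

Ballots ranking Claremont above Avon: 12+2 = 14.
Ballots ranking Avon above Claremont: 3+4+13 = 20.
So 14 of 34 voters prefer Claremont to Avon.

14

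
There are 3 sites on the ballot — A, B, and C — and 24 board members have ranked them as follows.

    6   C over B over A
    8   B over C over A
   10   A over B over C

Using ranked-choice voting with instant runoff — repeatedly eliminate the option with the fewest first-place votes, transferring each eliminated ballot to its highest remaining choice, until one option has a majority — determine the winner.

Round 1: A 10, B 8, C 6. C has the fewest and is eliminated.
Round 2: B 14, A 10. B has a majority.

B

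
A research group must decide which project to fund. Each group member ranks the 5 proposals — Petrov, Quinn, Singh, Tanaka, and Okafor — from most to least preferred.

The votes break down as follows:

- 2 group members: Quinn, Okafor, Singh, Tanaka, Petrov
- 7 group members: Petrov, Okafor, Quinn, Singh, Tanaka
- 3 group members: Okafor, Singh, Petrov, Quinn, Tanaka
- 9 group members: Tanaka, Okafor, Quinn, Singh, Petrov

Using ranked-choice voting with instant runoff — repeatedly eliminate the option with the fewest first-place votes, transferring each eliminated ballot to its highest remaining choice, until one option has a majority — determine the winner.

Round 1: Tanaka 9, Petrov 7, Okafor 3, Quinn 2, Singh 0. Singh has the fewest and is eliminated.
Round 2: Tanaka 9, Petrov 7, Okafor 3, Quinn 2. Quinn has the fewest and is eliminated.
Round 3: Tanaka 9, Petrov 7, Okafor 5. Okafor has the fewest and is eliminated.
Round 4: Tanaka 11, Petrov 10. Tanaka has a majority.

Tanaka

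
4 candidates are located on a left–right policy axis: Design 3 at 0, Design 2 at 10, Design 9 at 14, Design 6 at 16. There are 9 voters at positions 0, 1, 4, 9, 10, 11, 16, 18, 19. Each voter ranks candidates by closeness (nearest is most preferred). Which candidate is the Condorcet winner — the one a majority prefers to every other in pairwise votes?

Design 2

With single-peaked preferences on a line, the Condorcet winner is the candidate closest to the median voter.
The median voter (position 10) is closest to Design 2 at 10.
Check: Design 2 vs Design 3 — voters closer to Design 2: 6 of 9.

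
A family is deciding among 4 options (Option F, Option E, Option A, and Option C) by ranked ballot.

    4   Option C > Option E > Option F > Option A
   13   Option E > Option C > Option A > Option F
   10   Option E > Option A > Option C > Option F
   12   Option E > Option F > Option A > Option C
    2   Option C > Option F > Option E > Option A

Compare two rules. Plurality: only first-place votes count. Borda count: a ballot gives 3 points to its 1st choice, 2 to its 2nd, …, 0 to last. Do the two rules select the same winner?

Plurality first-place counts: Option F 0, Option E 35, Option A 0, Option C 6 → Option E.
Borda totals: Option F 32, Option E 115, Option A 45, Option C 54 → Option E.
The two rules agree on Option E.

Yes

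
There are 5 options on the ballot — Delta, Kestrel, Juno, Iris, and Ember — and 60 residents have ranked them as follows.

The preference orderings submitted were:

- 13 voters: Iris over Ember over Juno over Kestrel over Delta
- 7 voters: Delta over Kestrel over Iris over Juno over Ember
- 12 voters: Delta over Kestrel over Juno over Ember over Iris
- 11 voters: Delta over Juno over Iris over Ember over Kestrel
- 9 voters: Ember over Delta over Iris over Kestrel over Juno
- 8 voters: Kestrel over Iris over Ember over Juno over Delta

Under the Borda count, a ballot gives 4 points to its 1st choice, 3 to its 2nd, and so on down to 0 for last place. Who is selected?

Borda scores:
  Delta: 13·0 + 7·4 + 12·4 + 11·4 + 9·3 + 8·0 = 147
  Kestrel: 13·1 + 7·3 + 12·3 + 11·0 + 9·1 + 8·4 = 111
  Juno: 13·2 + 7·1 + 12·2 + 11·3 + 9·0 + 8·1 = 98
  Iris: 13·4 + 7·2 + 12·0 + 11·2 + 9·2 + 8·3 = 130
  Ember: 13·3 + 7·0 + 12·1 + 11·1 + 9·4 + 8·2 = 114
Delta has the highest total.

Delta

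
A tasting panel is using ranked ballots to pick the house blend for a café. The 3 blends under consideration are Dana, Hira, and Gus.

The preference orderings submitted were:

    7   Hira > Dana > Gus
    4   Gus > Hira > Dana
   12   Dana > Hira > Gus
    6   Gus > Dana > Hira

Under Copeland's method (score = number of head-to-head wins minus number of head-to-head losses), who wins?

Dana

Pairwise results:
  Dana vs Hira: Dana wins 18–11.
  Dana vs Gus: Dana wins 19–10.
  Hira vs Gus: Hira wins 19–10.
Copeland scores (wins − losses):
  Dana: 2 − 0 = 2
  Hira: 1 − 1 = 0
  Gus: 0 − 2 = -2
Dana has the best Copeland score.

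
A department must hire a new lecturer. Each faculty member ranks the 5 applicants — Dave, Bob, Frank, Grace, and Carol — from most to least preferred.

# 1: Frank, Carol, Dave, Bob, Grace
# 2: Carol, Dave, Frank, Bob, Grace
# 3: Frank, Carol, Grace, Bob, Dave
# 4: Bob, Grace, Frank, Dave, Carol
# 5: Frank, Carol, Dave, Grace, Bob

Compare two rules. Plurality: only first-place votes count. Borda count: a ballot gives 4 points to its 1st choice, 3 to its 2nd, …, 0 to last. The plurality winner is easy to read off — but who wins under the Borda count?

Frank

Plurality first-place counts: Dave 0, Bob 1, Frank 3, Grace 0, Carol 1 → Frank.
Borda totals: Dave 8, Bob 7, Frank 16, Grace 6, Carol 13 → Frank.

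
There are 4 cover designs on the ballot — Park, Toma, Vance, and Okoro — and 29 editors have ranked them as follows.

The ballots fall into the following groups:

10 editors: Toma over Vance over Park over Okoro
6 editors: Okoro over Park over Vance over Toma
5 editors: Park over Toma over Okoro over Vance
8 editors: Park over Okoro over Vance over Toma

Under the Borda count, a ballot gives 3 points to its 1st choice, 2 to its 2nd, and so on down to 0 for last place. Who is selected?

Borda scores:
  Park: 10·1 + 6·2 + 5·3 + 8·3 = 61
  Toma: 10·3 + 6·0 + 5·2 + 8·0 = 40
  Vance: 10·2 + 6·1 + 5·0 + 8·1 = 34
  Okoro: 10·0 + 6·3 + 5·1 + 8·2 = 39
Park has the highest total.

Park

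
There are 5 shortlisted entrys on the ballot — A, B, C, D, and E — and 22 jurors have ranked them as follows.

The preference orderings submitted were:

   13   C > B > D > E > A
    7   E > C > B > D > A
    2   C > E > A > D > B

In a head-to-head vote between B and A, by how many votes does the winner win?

Ballots ranking B above A: 13+7 = 20.
Ballots ranking A above B: 2.
B wins 20–2, a margin of 18.

18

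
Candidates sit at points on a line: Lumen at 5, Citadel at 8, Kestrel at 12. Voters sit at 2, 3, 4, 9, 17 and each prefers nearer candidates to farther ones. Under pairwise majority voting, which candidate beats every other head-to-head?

Lumen

With single-peaked preferences on a line, the Condorcet winner is the candidate closest to the median voter.
The median voter (position 4) is closest to Lumen at 5.
Check: Lumen vs Kestrel — voters closer to Lumen: 3 of 5.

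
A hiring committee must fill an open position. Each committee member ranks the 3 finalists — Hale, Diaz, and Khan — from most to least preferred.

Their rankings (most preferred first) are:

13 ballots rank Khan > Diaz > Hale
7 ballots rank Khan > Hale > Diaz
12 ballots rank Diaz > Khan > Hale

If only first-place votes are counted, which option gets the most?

First-place vote totals:
  Hale: 0
  Diaz: 12
  Khan: 20
Khan has the most first-place votes.

Khan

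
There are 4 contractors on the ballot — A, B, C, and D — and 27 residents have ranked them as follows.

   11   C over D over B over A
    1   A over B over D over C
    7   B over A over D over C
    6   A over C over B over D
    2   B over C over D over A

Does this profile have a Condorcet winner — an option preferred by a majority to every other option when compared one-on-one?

Head-to-head results (27 voters total):
A vs B: B wins 20–7.
A vs C: A wins 14–13.
A vs D: A wins 14–13.
B vs C: C wins 17–10.
B vs D: B wins 16–11.
C vs D: C wins 19–8.
No candidate beats all others: A beats C beats B beats A, a majority cycle.

No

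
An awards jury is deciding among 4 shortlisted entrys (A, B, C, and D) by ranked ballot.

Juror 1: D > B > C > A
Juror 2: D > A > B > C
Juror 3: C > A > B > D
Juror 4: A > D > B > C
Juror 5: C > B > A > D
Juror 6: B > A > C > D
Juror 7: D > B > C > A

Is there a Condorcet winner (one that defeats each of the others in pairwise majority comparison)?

Head-to-head results (7 voters total):
A vs B: B wins 4–3.
A vs C: C wins 4–3.
A vs D: A wins 4–3.
B vs C: B wins 5–2.
B vs D: D wins 4–3.
C vs D: D wins 4–3.
No candidate beats all others: A beats D beats B beats A, a majority cycle.

No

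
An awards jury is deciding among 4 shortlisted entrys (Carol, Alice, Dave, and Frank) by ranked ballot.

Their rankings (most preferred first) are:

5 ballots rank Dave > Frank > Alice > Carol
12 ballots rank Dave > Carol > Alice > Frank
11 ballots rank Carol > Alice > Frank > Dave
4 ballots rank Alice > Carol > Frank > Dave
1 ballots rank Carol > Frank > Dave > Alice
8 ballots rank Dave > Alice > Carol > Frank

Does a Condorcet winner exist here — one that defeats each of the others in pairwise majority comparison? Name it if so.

Dave

Head-to-head results (41 voters total):
Carol vs Alice: Carol wins 24–17.
Carol vs Dave: Dave wins 25–16.
Carol vs Frank: Carol wins 36–5.
Alice vs Dave: Dave wins 26–15.
Alice vs Frank: Alice wins 35–6.
Dave vs Frank: Dave wins 25–16.
Dave beats each rival — Carol (25–16), Alice (26–15), Frank (25–16) — so Dave is the Condorcet winner.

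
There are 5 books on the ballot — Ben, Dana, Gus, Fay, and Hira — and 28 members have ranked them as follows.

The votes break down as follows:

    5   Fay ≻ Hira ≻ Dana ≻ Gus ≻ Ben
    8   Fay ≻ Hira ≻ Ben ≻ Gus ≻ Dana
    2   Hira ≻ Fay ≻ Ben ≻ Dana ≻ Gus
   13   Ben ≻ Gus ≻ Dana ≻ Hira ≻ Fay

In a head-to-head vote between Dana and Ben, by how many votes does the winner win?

18

Ballots ranking Dana above Ben: 5.
Ballots ranking Ben above Dana: 8+2+13 = 23.
Ben wins 23–5, a margin of 18.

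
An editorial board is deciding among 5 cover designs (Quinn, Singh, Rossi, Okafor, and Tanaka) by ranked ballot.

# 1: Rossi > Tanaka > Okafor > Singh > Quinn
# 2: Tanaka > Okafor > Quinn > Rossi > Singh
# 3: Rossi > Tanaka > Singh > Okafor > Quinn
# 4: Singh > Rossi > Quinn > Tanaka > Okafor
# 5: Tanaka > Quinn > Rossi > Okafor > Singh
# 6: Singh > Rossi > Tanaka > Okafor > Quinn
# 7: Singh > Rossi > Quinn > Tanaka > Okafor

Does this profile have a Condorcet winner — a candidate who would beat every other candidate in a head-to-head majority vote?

Head-to-head results (7 voters total):
Quinn vs Singh: Singh wins 5–2.
Quinn vs Rossi: Rossi wins 5–2.
Quinn vs Okafor: Okafor wins 4–3.
Quinn vs Tanaka: Tanaka wins 5–2.
Singh vs Rossi: Rossi wins 4–3.
Singh vs Okafor: Singh wins 4–3.
Singh vs Tanaka: Tanaka wins 4–3.
Rossi vs Okafor: Rossi wins 6–1.
Rossi vs Tanaka: Rossi wins 5–2.
Okafor vs Tanaka: Tanaka wins 7–0.
Rossi beats each rival — Quinn (5–2), Singh (4–3), Okafor (6–1), Tanaka (5–2) — so Rossi is the Condorcet winner.

Yes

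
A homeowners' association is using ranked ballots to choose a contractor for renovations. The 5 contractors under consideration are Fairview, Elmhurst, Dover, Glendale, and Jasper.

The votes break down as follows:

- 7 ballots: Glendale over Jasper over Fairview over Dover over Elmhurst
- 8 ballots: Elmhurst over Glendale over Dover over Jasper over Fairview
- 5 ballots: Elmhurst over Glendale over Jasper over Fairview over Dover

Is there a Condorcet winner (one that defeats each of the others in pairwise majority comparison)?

Yes

Head-to-head results (20 voters total):
Fairview vs Elmhurst: Elmhurst wins 13–7.
Fairview vs Dover: Fairview wins 12–8.
Fairview vs Glendale: Glendale wins 20–0.
Fairview vs Jasper: Jasper wins 20–0.
Elmhurst vs Dover: Elmhurst wins 13–7.
Elmhurst vs Glendale: Elmhurst wins 13–7.
Elmhurst vs Jasper: Elmhurst wins 13–7.
Dover vs Glendale: Glendale wins 20–0.
Dover vs Jasper: Jasper wins 12–8.
Glendale vs Jasper: Glendale wins 20–0.
Elmhurst beats each rival — Fairview (13–7), Dover (13–7), Glendale (13–7), Jasper (13–7) — so Elmhurst is the Condorcet winner.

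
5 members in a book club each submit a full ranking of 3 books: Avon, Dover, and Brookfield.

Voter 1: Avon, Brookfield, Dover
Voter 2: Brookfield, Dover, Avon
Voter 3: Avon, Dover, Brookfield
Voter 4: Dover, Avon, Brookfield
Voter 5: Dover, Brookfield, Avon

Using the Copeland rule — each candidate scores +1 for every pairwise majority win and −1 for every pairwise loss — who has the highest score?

Dover

Pairwise results:
  Avon vs Dover: Dover wins 3–2.
  Avon vs Brookfield: Avon wins 3–2.
  Dover vs Brookfield: Dover wins 3–2.
Copeland scores (wins − losses):
  Avon: 1 − 1 = 0
  Dover: 2 − 0 = 2
  Brookfield: 0 − 2 = -2
Dover has the best Copeland score.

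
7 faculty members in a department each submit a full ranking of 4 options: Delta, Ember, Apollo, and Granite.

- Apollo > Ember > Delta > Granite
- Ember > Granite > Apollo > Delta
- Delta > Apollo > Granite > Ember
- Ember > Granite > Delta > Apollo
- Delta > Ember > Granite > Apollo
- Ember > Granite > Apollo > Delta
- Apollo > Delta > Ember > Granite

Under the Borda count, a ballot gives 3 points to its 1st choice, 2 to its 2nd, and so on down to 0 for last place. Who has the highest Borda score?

Ember

Borda scores:
  Delta: 1 + 0 + 3 + 1 + 3 + 0 + 2 = 10
  Ember: 2 + 3 + 0 + 3 + 2 + 3 + 1 = 14
  Apollo: 3 + 1 + 2 + 0 + 0 + 1 + 3 = 10
  Granite: 0 + 2 + 1 + 2 + 1 + 2 + 0 = 8
Ember has the highest total.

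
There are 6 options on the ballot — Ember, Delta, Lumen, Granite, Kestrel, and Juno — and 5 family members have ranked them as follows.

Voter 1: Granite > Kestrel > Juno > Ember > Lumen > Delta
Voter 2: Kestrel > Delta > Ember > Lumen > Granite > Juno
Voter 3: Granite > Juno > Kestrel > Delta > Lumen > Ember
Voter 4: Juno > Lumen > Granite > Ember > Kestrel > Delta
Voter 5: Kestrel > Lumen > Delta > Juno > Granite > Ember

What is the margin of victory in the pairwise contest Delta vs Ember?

1

Ballots ranking Delta above Ember: 3.
Ballots ranking Ember above Delta: 2.
Delta wins 3–2, a margin of 1.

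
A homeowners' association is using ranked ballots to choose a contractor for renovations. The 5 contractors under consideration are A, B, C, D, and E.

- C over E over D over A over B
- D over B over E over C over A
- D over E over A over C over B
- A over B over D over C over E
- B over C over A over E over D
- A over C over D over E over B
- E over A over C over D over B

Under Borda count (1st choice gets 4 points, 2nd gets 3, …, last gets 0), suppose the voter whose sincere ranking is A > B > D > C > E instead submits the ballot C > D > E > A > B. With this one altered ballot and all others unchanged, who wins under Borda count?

Borda totals with the altered ballot: A 13, B 7, C 18, D 16, E 16.
The switch changes the winner from A to C.

C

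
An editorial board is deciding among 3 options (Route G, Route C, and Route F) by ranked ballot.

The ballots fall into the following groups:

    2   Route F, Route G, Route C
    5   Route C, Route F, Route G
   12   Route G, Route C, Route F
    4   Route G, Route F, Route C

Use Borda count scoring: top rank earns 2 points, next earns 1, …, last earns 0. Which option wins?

Route G

Borda scores:
  Route G: 2·1 + 5·0 + 12·2 + 4·2 = 34
  Route C: 2·0 + 5·2 + 12·1 + 4·0 = 22
  Route F: 2·2 + 5·1 + 12·0 + 4·1 = 13
Route G has the highest total.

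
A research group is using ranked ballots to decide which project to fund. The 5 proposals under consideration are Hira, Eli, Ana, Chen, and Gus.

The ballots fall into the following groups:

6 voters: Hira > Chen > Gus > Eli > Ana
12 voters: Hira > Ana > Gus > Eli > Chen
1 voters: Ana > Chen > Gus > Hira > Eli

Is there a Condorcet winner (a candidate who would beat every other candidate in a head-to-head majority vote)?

Head-to-head results (19 voters total):
Hira vs Eli: Hira wins 19–0.
Hira vs Ana: Hira wins 18–1.
Hira vs Chen: Hira wins 18–1.
Hira vs Gus: Hira wins 18–1.
Eli vs Ana: Ana wins 13–6.
Eli vs Chen: Eli wins 12–7.
Eli vs Gus: Gus wins 19–0.
Ana vs Chen: Ana wins 13–6.
Ana vs Gus: Ana wins 13–6.
Chen vs Gus: Gus wins 12–7.
Hira beats each rival — Eli (19–0), Ana (18–1), Chen (18–1), Gus (18–1) — so Hira is the Condorcet winner.

Yes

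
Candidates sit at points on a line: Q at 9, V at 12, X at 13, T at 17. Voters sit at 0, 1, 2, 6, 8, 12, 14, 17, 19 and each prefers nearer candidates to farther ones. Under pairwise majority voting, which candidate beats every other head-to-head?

With single-peaked preferences on a line, the Condorcet winner is the candidate closest to the median voter.
The median voter (position 8) is closest to Q at 9.
Check: Q vs V — voters closer to Q: 5 of 9.

Q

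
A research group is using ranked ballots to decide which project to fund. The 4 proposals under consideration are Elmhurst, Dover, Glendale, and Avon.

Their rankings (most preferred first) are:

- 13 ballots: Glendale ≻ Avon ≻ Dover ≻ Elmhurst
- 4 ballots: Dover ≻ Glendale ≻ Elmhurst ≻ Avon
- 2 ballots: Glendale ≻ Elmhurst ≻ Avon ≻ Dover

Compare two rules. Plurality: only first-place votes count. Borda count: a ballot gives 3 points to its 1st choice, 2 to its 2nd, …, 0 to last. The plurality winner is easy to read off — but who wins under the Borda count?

Plurality first-place counts: Elmhurst 0, Dover 4, Glendale 15, Avon 0 → Glendale.
Borda totals: Elmhurst 8, Dover 25, Glendale 53, Avon 28 → Glendale.

Glendale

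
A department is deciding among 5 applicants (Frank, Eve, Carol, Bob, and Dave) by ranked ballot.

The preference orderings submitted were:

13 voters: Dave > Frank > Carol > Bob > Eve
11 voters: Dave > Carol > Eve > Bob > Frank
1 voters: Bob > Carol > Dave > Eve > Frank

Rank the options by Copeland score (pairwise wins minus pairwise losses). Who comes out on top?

Dave

Pairwise results:
  Frank vs Eve: Frank wins 13–12.
  Frank vs Carol: Frank wins 13–12.
  Frank vs Bob: Frank wins 13–12.
  Frank vs Dave: Dave wins 25–0.
  Eve vs Carol: Carol wins 25–0.
  Eve vs Bob: Bob wins 14–11.
  Eve vs Dave: Dave wins 25–0.
  Carol vs Bob: Carol wins 24–1.
  Carol vs Dave: Dave wins 24–1.
  Bob vs Dave: Dave wins 24–1.
Copeland scores (wins − losses):
  Frank: 3 − 1 = 2
  Eve: 0 − 4 = -4
  Carol: 2 − 2 = 0
  Bob: 1 − 3 = -2
  Dave: 4 − 0 = 4
Dave has the best Copeland score.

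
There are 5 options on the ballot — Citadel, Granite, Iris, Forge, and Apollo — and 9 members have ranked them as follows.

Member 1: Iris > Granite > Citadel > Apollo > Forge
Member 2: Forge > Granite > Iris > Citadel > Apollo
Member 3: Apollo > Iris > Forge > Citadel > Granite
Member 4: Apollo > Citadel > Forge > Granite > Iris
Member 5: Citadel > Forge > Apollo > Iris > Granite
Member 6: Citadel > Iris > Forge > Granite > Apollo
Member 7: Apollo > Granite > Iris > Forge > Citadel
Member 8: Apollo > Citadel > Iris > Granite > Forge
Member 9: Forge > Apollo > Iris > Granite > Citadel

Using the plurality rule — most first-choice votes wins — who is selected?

Apollo

First-place vote totals:
  Citadel: 2
  Granite: 0
  Iris: 1
  Forge: 2
  Apollo: 4
Apollo has the most first-place votes.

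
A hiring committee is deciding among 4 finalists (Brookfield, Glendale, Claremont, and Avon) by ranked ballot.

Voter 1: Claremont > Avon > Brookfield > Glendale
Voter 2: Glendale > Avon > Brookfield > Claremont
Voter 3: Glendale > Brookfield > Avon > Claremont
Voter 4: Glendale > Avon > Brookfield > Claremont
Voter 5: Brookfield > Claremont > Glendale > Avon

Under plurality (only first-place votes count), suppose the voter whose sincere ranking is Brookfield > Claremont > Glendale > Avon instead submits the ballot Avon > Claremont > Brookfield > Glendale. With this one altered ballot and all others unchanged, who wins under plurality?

First-place totals with the altered ballot: Brookfield 0, Glendale 3, Claremont 1, Avon 1.
The winner is unchanged: still Glendale.

Glendale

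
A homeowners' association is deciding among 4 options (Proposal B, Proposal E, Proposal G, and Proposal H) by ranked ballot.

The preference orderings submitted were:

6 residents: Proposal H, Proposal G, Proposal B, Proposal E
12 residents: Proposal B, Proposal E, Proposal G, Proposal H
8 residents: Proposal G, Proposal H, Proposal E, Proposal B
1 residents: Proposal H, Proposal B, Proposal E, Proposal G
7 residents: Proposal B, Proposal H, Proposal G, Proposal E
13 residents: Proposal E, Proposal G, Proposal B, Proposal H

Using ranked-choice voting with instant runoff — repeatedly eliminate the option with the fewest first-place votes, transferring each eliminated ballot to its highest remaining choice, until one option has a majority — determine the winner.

Proposal G

Round 1: Proposal B 19, Proposal E 13, Proposal G 8, Proposal H 7. Proposal H has the fewest and is eliminated.
Round 2: Proposal B 20, Proposal G 14, Proposal E 13. Proposal E has the fewest and is eliminated.
Round 3: Proposal G 27, Proposal B 20. Proposal G has a majority.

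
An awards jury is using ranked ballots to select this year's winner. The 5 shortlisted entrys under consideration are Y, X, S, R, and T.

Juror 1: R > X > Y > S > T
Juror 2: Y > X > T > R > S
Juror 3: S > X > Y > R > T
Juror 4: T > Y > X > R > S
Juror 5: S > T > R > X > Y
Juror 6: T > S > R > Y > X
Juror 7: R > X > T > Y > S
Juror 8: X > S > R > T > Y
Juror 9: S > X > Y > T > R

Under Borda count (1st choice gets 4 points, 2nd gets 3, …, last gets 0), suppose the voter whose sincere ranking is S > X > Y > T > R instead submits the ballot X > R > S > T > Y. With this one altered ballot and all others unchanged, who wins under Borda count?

X

Borda totals with the altered ballot: Y 13, X 23, S 17, R 20, T 17.
The winner is unchanged: still X.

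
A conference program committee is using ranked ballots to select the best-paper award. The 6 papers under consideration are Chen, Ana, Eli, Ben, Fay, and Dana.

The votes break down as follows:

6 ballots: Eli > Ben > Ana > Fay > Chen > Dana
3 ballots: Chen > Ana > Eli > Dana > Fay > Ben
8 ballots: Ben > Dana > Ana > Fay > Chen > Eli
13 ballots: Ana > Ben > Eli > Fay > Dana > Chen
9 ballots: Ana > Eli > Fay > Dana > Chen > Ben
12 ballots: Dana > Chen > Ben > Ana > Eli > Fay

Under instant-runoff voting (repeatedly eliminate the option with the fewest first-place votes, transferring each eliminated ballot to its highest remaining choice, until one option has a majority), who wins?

Ben

Round 1: Ana 22, Dana 12, Ben 8, Eli 6, Chen 3, Fay 0. Fay has the fewest and is eliminated.
Round 2: Ana 22, Dana 12, Ben 8, Eli 6, Chen 3. Chen has the fewest and is eliminated.
Round 3: Ana 25, Dana 12, Ben 8, Eli 6. Eli has the fewest and is eliminated.
Round 4: Ana 25, Ben 14, Dana 12. Dana has the fewest and is eliminated.
Round 5: Ben 26, Ana 25. Ben has a majority.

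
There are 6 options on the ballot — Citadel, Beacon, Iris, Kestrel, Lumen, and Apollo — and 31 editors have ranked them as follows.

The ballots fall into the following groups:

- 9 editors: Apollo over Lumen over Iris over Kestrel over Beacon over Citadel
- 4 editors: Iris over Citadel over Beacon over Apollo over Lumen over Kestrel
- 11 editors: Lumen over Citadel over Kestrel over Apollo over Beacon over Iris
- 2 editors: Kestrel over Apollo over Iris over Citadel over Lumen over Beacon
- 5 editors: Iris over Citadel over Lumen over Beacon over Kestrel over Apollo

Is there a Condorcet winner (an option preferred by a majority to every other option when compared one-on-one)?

Head-to-head results (31 voters total):
Citadel vs Beacon: Citadel wins 22–9.
Citadel vs Iris: Iris wins 20–11.
Citadel vs Kestrel: Citadel wins 20–11.
Citadel vs Lumen: Lumen wins 20–11.
Citadel vs Apollo: Citadel wins 20–11.
Beacon vs Iris: Iris wins 20–11.
Beacon vs Kestrel: Kestrel wins 22–9.
Beacon vs Lumen: Lumen wins 27–4.
Beacon vs Apollo: Apollo wins 22–9.
Iris vs Kestrel: Iris wins 18–13.
Iris vs Lumen: Lumen wins 20–11.
Iris vs Apollo: Apollo wins 22–9.
Kestrel vs Lumen: Lumen wins 29–2.
Kestrel vs Apollo: Kestrel wins 18–13.
Lumen vs Apollo: Lumen wins 16–15.
Lumen beats each rival — Citadel (20–11), Beacon (27–4), Iris (20–11), Kestrel (29–2), Apollo (16–15) — so Lumen is the Condorcet winner.

Yes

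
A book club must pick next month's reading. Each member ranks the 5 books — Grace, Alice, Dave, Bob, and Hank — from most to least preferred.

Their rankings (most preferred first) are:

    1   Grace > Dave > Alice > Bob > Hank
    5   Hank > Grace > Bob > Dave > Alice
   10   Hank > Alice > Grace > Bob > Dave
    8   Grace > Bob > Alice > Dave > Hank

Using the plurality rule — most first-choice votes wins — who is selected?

First-place vote totals:
  Grace: 9
  Alice: 0
  Dave: 0
  Bob: 0
  Hank: 15
Hank has the most first-place votes.

Hank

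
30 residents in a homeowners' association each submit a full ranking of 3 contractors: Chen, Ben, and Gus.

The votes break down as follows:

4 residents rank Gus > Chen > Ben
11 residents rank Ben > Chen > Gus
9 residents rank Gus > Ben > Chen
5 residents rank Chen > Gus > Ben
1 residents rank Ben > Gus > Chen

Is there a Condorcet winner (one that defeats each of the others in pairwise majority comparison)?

Head-to-head results (30 voters total):
Chen vs Ben: Ben wins 21–9.
Chen vs Gus: Chen wins 16–14.
Ben vs Gus: Gus wins 18–12.
No candidate beats all others: Chen beats Gus beats Ben beats Chen, a majority cycle.

No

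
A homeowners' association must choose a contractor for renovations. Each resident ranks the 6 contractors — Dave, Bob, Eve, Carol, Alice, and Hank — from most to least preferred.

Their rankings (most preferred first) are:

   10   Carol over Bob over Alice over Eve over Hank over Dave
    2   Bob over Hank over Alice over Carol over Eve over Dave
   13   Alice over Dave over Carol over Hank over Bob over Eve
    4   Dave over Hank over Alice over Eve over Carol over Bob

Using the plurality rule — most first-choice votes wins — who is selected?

First-place vote totals:
  Dave: 4
  Bob: 2
  Eve: 0
  Carol: 10
  Alice: 13
  Hank: 0
Alice has the most first-place votes.

Alice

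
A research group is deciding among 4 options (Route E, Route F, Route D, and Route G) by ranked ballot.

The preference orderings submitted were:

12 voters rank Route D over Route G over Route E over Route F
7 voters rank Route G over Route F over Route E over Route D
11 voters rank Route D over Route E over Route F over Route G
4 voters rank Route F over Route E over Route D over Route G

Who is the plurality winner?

First-place vote totals:
  Route E: 0
  Route F: 4
  Route D: 23
  Route G: 7
Route D has the most first-place votes.

Route D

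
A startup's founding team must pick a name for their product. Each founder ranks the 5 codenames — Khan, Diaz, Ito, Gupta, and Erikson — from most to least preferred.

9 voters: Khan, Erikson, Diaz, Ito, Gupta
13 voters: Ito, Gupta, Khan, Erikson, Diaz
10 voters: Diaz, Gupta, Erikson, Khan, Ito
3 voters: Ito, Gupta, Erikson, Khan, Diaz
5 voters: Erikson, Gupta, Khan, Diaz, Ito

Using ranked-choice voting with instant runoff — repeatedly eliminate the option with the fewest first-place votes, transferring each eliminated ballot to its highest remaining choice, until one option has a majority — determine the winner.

Round 1: Ito 16, Diaz 10, Khan 9, Erikson 5, Gupta 0. Gupta has the fewest and is eliminated.
Round 2: Ito 16, Diaz 10, Khan 9, Erikson 5. Erikson has the fewest and is eliminated.
Round 3: Ito 16, Khan 14, Diaz 10. Diaz has the fewest and is eliminated.
Round 4: Khan 24, Ito 16. Khan has a majority.

Khan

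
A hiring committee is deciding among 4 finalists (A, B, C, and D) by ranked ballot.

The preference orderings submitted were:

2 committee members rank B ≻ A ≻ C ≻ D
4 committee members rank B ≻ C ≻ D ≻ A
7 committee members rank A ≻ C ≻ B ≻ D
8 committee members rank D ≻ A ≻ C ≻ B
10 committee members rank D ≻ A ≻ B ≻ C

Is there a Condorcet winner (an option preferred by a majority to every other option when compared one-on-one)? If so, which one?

D

Head-to-head results (31 voters total):
A vs B: A wins 25–6.
A vs C: A wins 27–4.
A vs D: D wins 22–9.
B vs C: B wins 16–15.
B vs D: D wins 18–13.
C vs D: D wins 18–13.
D beats each rival — A (22–9), B (18–13), C (18–13) — so D is the Condorcet winner.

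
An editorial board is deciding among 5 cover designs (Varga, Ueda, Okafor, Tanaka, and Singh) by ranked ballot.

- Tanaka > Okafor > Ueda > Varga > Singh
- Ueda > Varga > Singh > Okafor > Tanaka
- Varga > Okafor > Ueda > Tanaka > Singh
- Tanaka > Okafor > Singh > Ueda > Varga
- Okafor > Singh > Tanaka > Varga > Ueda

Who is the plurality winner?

First-place vote totals:
  Varga: 1
  Ueda: 1
  Okafor: 1
  Tanaka: 2
  Singh: 0
Tanaka has the most first-place votes.

Tanaka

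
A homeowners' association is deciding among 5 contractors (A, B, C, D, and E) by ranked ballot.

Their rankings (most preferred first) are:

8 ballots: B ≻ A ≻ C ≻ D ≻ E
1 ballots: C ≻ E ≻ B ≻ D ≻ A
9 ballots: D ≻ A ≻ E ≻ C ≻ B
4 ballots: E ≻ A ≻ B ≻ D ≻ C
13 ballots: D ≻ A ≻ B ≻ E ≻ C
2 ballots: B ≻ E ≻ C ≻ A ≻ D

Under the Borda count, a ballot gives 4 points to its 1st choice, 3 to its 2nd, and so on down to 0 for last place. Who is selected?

A

Borda scores:
  A: 8·3 + 0 + 9·3 + 4·3 + 13·3 + 2·1 = 104
  B: 8·4 + 2 + 9·0 + 4·2 + 13·2 + 2·4 = 76
  C: 8·2 + 4 + 9·1 + 4·0 + 13·0 + 2·2 = 33
  D: 8·1 + 1 + 9·4 + 4·1 + 13·4 + 2·0 = 101
  E: 8·0 + 3 + 9·2 + 4·4 + 13·1 + 2·3 = 56
A has the highest total.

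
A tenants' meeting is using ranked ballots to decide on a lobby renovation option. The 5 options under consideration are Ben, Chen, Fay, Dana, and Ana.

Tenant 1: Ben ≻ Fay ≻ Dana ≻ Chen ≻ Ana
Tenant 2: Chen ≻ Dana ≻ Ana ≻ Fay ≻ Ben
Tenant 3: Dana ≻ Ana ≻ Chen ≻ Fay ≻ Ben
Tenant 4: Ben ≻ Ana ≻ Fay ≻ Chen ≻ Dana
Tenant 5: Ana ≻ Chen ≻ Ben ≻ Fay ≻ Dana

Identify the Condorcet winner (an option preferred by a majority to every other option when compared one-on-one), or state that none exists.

Head-to-head results (5 voters total):
Ben vs Chen: Chen wins 3–2.
Ben vs Fay: Ben wins 3–2.
Ben vs Dana: Ben wins 3–2.
Ben vs Ana: Ana wins 3–2.
Chen vs Fay: Chen wins 3–2.
Chen vs Dana: Chen wins 3–2.
Chen vs Ana: Ana wins 3–2.
Fay vs Dana: Fay wins 3–2.
Fay vs Ana: Ana wins 4–1.
Dana vs Ana: Dana wins 3–2.
No candidate beats all others: Ben beats Dana beats Ana beats Ben, a majority cycle.

No Condorcet winner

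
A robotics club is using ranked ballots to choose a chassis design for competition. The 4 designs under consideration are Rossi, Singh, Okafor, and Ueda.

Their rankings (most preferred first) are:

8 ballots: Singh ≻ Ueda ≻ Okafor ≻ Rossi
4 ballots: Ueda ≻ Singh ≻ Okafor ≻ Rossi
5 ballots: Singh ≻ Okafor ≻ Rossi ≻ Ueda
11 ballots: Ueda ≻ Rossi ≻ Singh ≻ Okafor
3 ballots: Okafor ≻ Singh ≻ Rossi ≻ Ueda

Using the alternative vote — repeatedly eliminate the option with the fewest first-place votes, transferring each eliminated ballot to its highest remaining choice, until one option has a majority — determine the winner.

Singh

Round 1: Ueda 15, Singh 13, Okafor 3, Rossi 0. Rossi has the fewest and is eliminated.
Round 2: Ueda 15, Singh 13, Okafor 3. Okafor has the fewest and is eliminated.
Round 3: Singh 16, Ueda 15. Singh has a majority.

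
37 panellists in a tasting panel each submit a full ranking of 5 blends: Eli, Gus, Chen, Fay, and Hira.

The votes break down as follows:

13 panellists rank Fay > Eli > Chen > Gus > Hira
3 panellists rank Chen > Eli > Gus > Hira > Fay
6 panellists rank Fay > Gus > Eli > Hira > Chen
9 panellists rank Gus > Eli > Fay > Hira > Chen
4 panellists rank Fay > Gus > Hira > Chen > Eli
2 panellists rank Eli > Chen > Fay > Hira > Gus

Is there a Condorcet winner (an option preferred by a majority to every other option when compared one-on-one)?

Yes

Head-to-head results (37 voters total):
Eli vs Gus: Gus wins 19–18.
Eli vs Chen: Eli wins 30–7.
Eli vs Fay: Fay wins 23–14.
Eli vs Hira: Eli wins 33–4.
Gus vs Chen: Gus wins 19–18.
Gus vs Fay: Fay wins 25–12.
Gus vs Hira: Gus wins 35–2.
Chen vs Fay: Fay wins 32–5.
Chen vs Hira: Hira wins 19–18.
Fay vs Hira: Fay wins 34–3.
Fay beats each rival — Eli (23–14), Gus (25–12), Chen (32–5), Hira (34–3) — so Fay is the Condorcet winner.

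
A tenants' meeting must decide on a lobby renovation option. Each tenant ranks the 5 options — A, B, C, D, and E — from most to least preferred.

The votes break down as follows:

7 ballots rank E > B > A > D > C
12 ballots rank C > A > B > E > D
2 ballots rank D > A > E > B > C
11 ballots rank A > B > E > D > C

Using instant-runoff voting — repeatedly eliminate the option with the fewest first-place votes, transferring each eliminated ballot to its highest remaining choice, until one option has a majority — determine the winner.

A

Round 1: C 12, A 11, E 7, D 2, B 0. B has the fewest and is eliminated.
Round 2: C 12, A 11, E 7, D 2. D has the fewest and is eliminated.
Round 3: A 13, C 12, E 7. E has the fewest and is eliminated.
Round 4: A 20, C 12. A has a majority.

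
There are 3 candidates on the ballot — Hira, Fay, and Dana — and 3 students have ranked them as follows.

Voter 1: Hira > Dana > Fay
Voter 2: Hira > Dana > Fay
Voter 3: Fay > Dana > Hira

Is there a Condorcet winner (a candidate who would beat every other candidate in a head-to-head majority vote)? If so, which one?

Head-to-head results (3 voters total):
Hira vs Fay: Hira wins 2–1.
Hira vs Dana: Hira wins 2–1.
Fay vs Dana: Dana wins 2–1.
Hira beats each rival — Fay (2–1), Dana (2–1) — so Hira is the Condorcet winner.

Hira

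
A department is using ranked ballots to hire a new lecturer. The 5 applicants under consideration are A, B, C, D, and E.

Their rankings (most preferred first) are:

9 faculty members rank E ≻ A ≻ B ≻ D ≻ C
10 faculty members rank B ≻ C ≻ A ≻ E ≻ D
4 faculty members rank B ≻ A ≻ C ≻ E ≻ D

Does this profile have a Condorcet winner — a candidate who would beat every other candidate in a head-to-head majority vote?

Head-to-head results (23 voters total):
A vs B: B wins 14–9.
A vs C: A wins 13–10.
A vs D: A wins 23–0.
A vs E: A wins 14–9.
B vs C: B wins 23–0.
B vs D: B wins 23–0.
B vs E: B wins 14–9.
C vs D: C wins 14–9.
C vs E: C wins 14–9.
D vs E: E wins 23–0.
B beats each rival — A (14–9), C (23–0), D (23–0), E (14–9) — so B is the Condorcet winner.

Yes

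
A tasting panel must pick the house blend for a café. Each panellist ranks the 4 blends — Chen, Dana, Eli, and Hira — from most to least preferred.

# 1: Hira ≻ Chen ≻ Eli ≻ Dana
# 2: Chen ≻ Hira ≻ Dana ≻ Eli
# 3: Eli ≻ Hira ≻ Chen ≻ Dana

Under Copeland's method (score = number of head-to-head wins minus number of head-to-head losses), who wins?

Hira

Pairwise results:
  Chen vs Dana: Chen wins 3–0.
  Chen vs Eli: Chen wins 2–1.
  Chen vs Hira: Hira wins 2–1.
  Dana vs Eli: Eli wins 2–1.
  Dana vs Hira: Hira wins 3–0.
  Eli vs Hira: Hira wins 2–1.
Copeland scores (wins − losses):
  Chen: 2 − 1 = 1
  Dana: 0 − 3 = -3
  Eli: 1 − 2 = -1
  Hira: 3 − 0 = 3
Hira has the best Copeland score.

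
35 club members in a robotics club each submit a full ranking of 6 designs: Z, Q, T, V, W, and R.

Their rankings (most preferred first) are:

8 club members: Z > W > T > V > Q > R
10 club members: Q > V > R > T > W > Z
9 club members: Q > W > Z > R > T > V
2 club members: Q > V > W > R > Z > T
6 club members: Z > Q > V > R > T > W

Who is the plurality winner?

First-place vote totals:
  Z: 14
  Q: 21
  T: 0
  V: 0
  W: 0
  R: 0
Q has the most first-place votes.

Q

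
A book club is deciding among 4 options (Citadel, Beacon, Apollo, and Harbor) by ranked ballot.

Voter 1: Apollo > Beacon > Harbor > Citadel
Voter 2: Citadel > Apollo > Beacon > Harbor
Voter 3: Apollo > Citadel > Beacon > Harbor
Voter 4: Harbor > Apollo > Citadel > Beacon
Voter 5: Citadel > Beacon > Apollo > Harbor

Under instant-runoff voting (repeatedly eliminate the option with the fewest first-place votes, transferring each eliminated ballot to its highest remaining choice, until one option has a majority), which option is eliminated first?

Beacon

Round 1: Citadel 2, Apollo 2, Harbor 1, Beacon 0. Beacon has the fewest and is eliminated.
Round 2: Citadel 2, Apollo 2, Harbor 1. Harbor has the fewest and is eliminated.
Round 3: Apollo 3, Citadel 2. Apollo has a majority.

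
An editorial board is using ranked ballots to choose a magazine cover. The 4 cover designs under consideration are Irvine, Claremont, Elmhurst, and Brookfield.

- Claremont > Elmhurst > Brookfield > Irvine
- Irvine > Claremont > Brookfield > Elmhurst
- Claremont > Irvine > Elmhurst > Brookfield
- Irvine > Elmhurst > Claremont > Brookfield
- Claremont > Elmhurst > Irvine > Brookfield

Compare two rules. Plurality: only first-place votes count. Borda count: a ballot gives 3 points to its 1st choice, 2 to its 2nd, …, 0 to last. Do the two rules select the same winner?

Plurality first-place counts: Irvine 2, Claremont 3, Elmhurst 0, Brookfield 0 → Claremont.
Borda totals: Irvine 9, Claremont 12, Elmhurst 7, Brookfield 2 → Claremont.
The two rules agree on Claremont.

Yes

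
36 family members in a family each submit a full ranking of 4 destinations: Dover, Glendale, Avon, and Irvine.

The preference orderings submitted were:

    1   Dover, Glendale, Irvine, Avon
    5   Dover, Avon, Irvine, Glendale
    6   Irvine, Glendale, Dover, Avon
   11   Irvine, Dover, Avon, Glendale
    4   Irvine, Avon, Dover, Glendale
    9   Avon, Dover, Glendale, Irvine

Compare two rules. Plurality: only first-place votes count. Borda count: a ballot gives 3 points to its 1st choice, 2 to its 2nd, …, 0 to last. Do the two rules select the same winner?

Yes

Plurality first-place counts: Dover 6, Glendale 0, Avon 9, Irvine 21 → Irvine.
Borda totals: Dover 68, Glendale 23, Avon 56, Irvine 69 → Irvine.
The two rules agree on Irvine.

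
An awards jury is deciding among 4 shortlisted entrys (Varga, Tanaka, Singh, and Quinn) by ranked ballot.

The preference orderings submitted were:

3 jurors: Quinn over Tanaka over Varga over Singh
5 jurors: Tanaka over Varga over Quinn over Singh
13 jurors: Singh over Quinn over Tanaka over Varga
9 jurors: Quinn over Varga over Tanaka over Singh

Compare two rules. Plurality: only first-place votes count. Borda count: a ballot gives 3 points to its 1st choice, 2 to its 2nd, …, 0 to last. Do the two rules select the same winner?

Plurality first-place counts: Varga 0, Tanaka 5, Singh 13, Quinn 12 → Singh.
Borda totals: Varga 31, Tanaka 43, Singh 39, Quinn 67 → Quinn.
The two rules disagree: plurality picks Singh, Borda picks Quinn.

No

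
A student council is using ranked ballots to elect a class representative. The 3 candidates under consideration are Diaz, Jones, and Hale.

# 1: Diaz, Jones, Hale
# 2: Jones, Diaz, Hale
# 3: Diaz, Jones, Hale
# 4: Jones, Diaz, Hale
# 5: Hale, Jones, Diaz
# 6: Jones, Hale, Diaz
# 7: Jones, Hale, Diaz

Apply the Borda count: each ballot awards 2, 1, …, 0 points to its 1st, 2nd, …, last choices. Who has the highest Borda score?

Borda scores:
  Diaz: 2 + 1 + 2 + 1 + 0 + 0 + 0 = 6
  Jones: 1 + 2 + 1 + 2 + 1 + 2 + 2 = 11
  Hale: 0 + 0 + 0 + 0 + 2 + 1 + 1 = 4
Jones has the highest total.

Jones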